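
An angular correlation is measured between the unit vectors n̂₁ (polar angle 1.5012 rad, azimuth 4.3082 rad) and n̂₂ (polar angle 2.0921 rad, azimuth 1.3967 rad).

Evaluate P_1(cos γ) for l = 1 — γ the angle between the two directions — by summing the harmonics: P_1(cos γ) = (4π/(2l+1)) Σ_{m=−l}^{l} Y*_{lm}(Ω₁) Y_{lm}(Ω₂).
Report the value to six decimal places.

-0.876904

Term-by-term m-sum for l=1 (normalisation 4π/3 = 4.188790):
  term(m=-1) = -0.100539+0.023550i   from Y*(Ω₁)=-0.135545-0.316886i, Y(Ω₂)=+0.051897-0.295073i
  term(m=+0) = -0.008268+0.000000i   from Y*(Ω₁)=+0.033977-0.000000i, Y(Ω₂)=-0.243329+0.000000i
  term(m=+1) = -0.100539-0.023550i   from Y*(Ω₁)=+0.135545-0.316886i, Y(Ω₂)=-0.051897-0.295073i
Total Σ_m = -0.209346+0.000000i. Multiply by 4.188790: -0.876904+0.000000i. P_1(cos γ) = -0.876904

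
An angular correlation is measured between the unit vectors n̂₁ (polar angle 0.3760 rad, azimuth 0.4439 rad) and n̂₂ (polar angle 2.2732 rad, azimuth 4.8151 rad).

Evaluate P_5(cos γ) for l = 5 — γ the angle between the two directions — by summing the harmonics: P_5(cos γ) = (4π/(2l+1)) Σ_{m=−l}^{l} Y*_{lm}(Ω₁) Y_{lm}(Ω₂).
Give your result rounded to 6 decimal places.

Expand P_5 via completeness: Σ_{m} conj(Y_{5,m}) at Ω₁ times Y_{5,m} at Ω₂ —
  term(m=-5) = -0.000369-0.000050i   from Y*(Ω₁)=-0.001872+0.002469i, Y(Ω₂)=+0.059077+0.104740i
  term(m=-4) = -0.001634-0.007820i   from Y*(Ω₁)=-0.005048+0.024302i, Y(Ω₂)=-0.295080+0.128547i
  term(m=-3) = +0.042096-0.025649i   from Y*(Ω₁)=+0.027529+0.112936i, Y(Ω₂)=-0.128610-0.404091i
  term(m=-2) = +0.042335+0.034402i   from Y*(Ω₁)=+0.214031+0.263057i, Y(Ω₂)=+0.157473-0.032811i
  term(m=-1) = +0.052512-0.147891i   from Y*(Ω₁)=+0.489241+0.232660i, Y(Ω₂)=-0.029702-0.288161i
  term(m=+0) = +0.042483+0.000000i   from Y*(Ω₁)=+0.173450-0.000000i, Y(Ω₂)=+0.244933+0.000000i
  term(m=+1) = +0.052512+0.147891i   from Y*(Ω₁)=-0.489241+0.232660i, Y(Ω₂)=+0.029702-0.288161i
  term(m=+2) = +0.042335-0.034402i   from Y*(Ω₁)=+0.214031-0.263057i, Y(Ω₂)=+0.157473+0.032811i
  term(m=+3) = +0.042096+0.025649i   from Y*(Ω₁)=-0.027529+0.112936i, Y(Ω₂)=+0.128610-0.404091i
  term(m=+4) = -0.001634+0.007820i   from Y*(Ω₁)=-0.005048-0.024302i, Y(Ω₂)=-0.295080-0.128547i
  term(m=+5) = -0.000369+0.000050i   from Y*(Ω₁)=+0.001872+0.002469i, Y(Ω₂)=-0.059077+0.104740i
Accumulated sum +0.312363-0.000000i; after 4π/(2l+1) scaling, +0.356843-0.000000i ⇒ P_5 = 0.356843

0.356843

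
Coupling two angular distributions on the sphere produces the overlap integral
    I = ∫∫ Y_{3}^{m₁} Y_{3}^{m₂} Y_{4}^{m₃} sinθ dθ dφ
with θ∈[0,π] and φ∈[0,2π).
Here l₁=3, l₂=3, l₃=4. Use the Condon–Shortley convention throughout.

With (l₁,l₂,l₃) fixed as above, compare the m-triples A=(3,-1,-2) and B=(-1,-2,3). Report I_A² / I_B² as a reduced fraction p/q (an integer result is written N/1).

l's match ⇒ only the (l;m) 3-j factors differ between A and B.
A: triangle coeff Δ(3,3,4) = 1/34650; Σ_t [0,0]: t=0:+1/192 = 1/192; (3j)²=3/77 [(3 3 4; 3 -1 -2)], sign=+1
B: triangle coeff Δ(3,3,4) = 1/34650; Σ_t [0,1]: t=0:+1/288 t=1:−1/144 = -1/288; (3j)²=1/99 [(3 3 4; -1 -2 3)], sign=+1
I_A²/I_B² = (3/77)/(1/99) = 27/7

27/7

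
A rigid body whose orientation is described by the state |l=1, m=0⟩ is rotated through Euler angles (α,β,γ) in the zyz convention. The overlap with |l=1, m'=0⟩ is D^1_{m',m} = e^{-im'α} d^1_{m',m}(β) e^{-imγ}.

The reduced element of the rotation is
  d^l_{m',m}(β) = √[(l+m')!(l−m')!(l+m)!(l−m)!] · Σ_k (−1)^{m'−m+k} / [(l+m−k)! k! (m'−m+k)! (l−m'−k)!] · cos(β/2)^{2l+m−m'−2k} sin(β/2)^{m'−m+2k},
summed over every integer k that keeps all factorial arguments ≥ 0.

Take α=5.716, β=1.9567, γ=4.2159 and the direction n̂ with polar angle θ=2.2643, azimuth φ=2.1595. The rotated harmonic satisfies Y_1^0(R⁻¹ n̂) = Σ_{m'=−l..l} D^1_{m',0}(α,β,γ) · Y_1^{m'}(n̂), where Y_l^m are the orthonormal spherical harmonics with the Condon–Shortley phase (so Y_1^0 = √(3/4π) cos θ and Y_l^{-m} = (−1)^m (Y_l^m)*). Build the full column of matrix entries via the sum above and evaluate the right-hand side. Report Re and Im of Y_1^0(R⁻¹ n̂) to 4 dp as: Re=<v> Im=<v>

Need the full column D^1_{m',0} for m'=−1..1 at α=5.7160, β=1.9567, γ=4.2159.
cos(β/2)=0.558392, sin(β/2)=0.829577
d^1_{-1,0}: single k=1 term ⇒ +0.655105;  D = +0.552527-0.351962i
d^1_{0,0}: k∈[0..1] ⇒ +0.311802 -0.688198 = -0.376397;  D = -0.376397+0.000000i
d^1_{1,0}: single k=0 term ⇒ -0.655105;  D = -0.552527-0.351962i
Y_1^{m'}(θ=2.2643,φ=2.1595) and Σ D·Y over m':
  (+0.5525-0.3520i)·(-0.1475-0.2210i)  (-0.3764+0.0000i)·(-0.3123+0.0000i)  (-0.5525-0.3520i)·(+0.1475-0.2210i)
Y_1^0(R⁻¹ n̂) = -0.201012+0.000000i

Re=-0.2010 Im=0.0000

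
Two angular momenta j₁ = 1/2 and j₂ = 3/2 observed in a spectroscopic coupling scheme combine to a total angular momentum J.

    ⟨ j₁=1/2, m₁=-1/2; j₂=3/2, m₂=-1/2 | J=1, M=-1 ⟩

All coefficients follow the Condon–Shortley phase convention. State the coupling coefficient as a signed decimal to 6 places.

j₁+j₂−J=1  J+j₁−j₂=0  J−j₁+j₂=2  j₁+j₂+J+1=4
(j₁±m₁, j₂±m₂, J±M) = (0,1,1,2,0,2)
P² = 1
sum k=1..1:
  [1] −1/2 = -1/2
S = -1/2
C² = P²·S² = 1/4 ; C = -0.500000

−√(1/4) ≈ -0.500000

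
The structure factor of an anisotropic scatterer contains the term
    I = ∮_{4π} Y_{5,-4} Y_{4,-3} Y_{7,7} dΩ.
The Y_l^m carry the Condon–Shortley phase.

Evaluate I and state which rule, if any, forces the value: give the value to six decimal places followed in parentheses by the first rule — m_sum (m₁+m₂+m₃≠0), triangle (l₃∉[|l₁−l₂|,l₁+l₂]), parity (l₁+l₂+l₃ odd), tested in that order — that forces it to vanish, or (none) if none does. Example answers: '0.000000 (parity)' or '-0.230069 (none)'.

Checks pass: Σm=0; 16 even; l₃=7∈[1,9].
(2·5+1)(2·4+1)(2·7+1) = 1485
Δ: 2! 8! 6! / 17! → 1/6126120
sum: t=0:+1/69120 t=1:−1/20736 t=2:+1/69120 = -1/51840
3j²(5 4 7; 0 0 0) = Δ·Π!·Σ² = 280/21879  (sign +1)
sum: t=1:−1/29030400 = -1/29030400
3j²(5 4 7; -4 -3 7) = Δ·Π!·Σ² = 21/680  (sign -1)
combine: 4πI² = 1485·280/21879·21/680 = 2205/3757
take √, sign -1: I = -0.21611194
No selection rule forces the value: the integral is nonzero (none).

-0.216112 (none)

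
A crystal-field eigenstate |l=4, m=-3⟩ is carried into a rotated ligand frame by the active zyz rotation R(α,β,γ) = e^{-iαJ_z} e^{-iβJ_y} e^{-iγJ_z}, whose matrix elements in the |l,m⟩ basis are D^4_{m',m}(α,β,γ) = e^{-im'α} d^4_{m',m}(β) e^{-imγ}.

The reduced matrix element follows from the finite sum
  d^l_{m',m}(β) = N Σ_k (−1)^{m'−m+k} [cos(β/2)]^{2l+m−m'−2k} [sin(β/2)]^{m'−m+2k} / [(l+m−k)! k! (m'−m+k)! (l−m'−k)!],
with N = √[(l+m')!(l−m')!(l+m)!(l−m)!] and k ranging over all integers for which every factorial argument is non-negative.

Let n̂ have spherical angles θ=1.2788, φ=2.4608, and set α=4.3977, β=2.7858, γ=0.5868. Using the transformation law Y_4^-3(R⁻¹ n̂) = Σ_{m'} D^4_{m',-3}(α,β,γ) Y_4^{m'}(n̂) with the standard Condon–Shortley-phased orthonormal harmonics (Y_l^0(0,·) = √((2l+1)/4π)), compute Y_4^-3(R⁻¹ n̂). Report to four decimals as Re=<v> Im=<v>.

Need the full column D^4_{m',-3} for m'=−4..4 at α=4.3977, β=2.7858, γ=0.5868.
cos(β/2)=0.176959, sin(β/2)=0.984218
d^4_{-4,-3}: single k=1 term ⇒ +0.000015;  D = +0.000013+0.000007i
d^4_{-3,-3}: k∈[0..1] ⇒ +0.000001 -0.000208 = -0.000207;  D = +0.000151-0.000142i
d^4_{-2,-3}: k∈[0..1] ⇒ -0.000020 +0.001857 = +0.001837;  D = -0.000782-0.001662i
d^4_{-1,-3}: k∈[0..1] ⇒ +0.000236 -0.012173 = -0.011936;  D = -0.011843+0.001489i
d^4_{0,-3}: k∈[0..1] ⇒ -0.001958 +0.060554 = +0.058596;  D = -0.011044+0.057546i
d^4_{1,-3}: k∈[0..1] ⇒ +0.012173 -0.225926 = -0.213753;  D = +0.187145+0.103283i
d^4_{2,-3}: k∈[0..1] ⇒ -0.057447 +0.592349 = +0.534902;  D = +0.390720-0.365320i
d^4_{3,-3}: k∈[0..1] ⇒ +0.199248 -0.880503 = -0.681255;  D = -0.288401-0.617198i
d^4_{4,-3}: single k=0 term ⇒ -0.447774;  D = +0.444421-0.054687i
Y_4^{m'}(θ=1.2788,φ=2.4608) and Σ D·Y over m':
  (+0.0000+0.0000i)·(-0.3401+0.1512i)  (+0.0002-0.0001i)·(+0.1438-0.2819i)  (-0.0008-0.0017i)·(-0.0268-0.1260i)  (-0.0118+0.0015i)·(+0.2453+0.1986i)  (-0.0110+0.0575i)·(+0.0798+0.0000i)  (+0.1871+0.1033i)·(-0.2453+0.1986i)  (+0.3907-0.3653i)·(-0.0268+0.1260i)  (-0.2884-0.6172i)·(-0.1438-0.2819i)  (+0.4444-0.0547i)·(-0.3401-0.1512i)
Y_4^-3(R⁻¹ n̂) = -0.327090+0.194972i

Re=-0.3271 Im=0.1950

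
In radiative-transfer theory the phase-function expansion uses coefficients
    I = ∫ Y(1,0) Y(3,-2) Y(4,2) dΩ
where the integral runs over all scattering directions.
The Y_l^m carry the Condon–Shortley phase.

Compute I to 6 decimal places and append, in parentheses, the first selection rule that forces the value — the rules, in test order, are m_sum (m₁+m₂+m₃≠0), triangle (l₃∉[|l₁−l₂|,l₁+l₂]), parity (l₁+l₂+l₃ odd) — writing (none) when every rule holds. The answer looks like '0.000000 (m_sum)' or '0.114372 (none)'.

Rules hold: Σm=0, L=8 even, 2≤4≤4.
N = 3·7·9 = 189
Δ = 0!·2!·6!/9! = 1/252
Racah Σ t=0..0: t=0:+1/36 = 1/36
⇒ 3j(1 3 4; 0 0 0)² = 4/63, sgn +1
Racah Σ t=0..0: t=0:+1/120 = 1/120
⇒ 3j(1 3 4; 0 -2 2)² = 1/21, sgn +1
4πI² = N·(3j₀)²·(3jₘ)² = 4/7
I = +1·√(0.571429/4π) = 0.21324362
No selection rule forces the value: the integral is nonzero (none).

0.213244 (none)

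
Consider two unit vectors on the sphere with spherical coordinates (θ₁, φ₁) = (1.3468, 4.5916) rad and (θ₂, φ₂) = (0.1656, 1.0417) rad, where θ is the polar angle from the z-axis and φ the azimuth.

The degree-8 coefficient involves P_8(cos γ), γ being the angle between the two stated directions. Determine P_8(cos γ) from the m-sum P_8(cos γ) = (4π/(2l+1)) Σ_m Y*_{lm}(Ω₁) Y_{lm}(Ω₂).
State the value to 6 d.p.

Summing Y*_{l m}(θ₁,φ₁)·Y_{l m}(θ₂,φ₂) over m ∈ [−8, 8]; prefactor 4π/(2·8+1) = 0.739198:
  m=-8: (0.23926 - 0.34639j) × (-0.00000 - 0.00000j) = -0.00000 - 0.00000j  (running Σ = -0.00000 - 0.00000j)
  m=-7: (0.28708 + 0.25448j) × (0.00000 - 0.00001j) = 0.00000 - 0.00000j  (running Σ = 0.00000 - 0.00000j)
  m=-6: (0.06292 - 0.05572j) × (0.00010 + 0.00000j) = 0.00001 - 0.00001j  (running Σ = 0.00001 - 0.00001j)
  m=-5: (0.20426 + 0.29606j) × (0.00054 + 0.00100j) = -0.00018 + 0.00036j  (running Σ = -0.00018 + 0.00036j)
  m=-4: (-0.03374 + 0.01770j) × (-0.00482 + 0.00795j) = 0.00002 - 0.00035j  (running Σ = -0.00015 + 0.00000j)
  m=-3: (0.11552 + 0.30472j) × (-0.05640 - 0.00093j) = -0.00623 - 0.01729j  (running Σ = -0.00639 - 0.01729j)
  m=-2: (-0.08851 + 0.02181j) × (-0.11789 - 0.20949j) = 0.01500 + 0.01597j  (running Σ = 0.00862 - 0.00132j)
  m=-1: (0.03693 + 0.30428j) × (0.31944 - 0.54633j) = 0.17803 + 0.07702j  (running Σ = 0.18665 + 0.07570j)
  m=0: (-0.10634 + 0.00000j) × (0.65550 + 0.00000j) = -0.06971 + 0.00000j  (running Σ = 0.11694 + 0.07570j)
  m=1: (-0.03693 + 0.30428j) × (-0.31944 - 0.54633j) = 0.17803 - 0.07702j  (running Σ = 0.29497 - 0.00132j)
  m=2: (-0.08851 - 0.02181j) × (-0.11789 + 0.20949j) = 0.01500 - 0.01597j  (running Σ = 0.30998 - 0.01729j)
  m=3: (-0.11552 + 0.30472j) × (0.05640 - 0.00093j) = -0.00623 + 0.01729j  (running Σ = 0.30375 + 0.00000j)
  m=4: (-0.03374 - 0.01770j) × (-0.00482 - 0.00795j) = 0.00002 + 0.00035j  (running Σ = 0.30377 + 0.00036j)
  m=5: (-0.20426 + 0.29606j) × (-0.00054 + 0.00100j) = -0.00018 - 0.00036j  (running Σ = 0.30358 - 0.00001j)
  m=6: (0.06292 + 0.05572j) × (0.00010 - 0.00000j) = 0.00001 + 0.00001j  (running Σ = 0.30359 - 0.00000j)
  m=7: (-0.28708 + 0.25448j) × (-0.00000 - 0.00001j) = 0.00000 + 0.00000j  (running Σ = 0.30359 - 0.00000j)
  m=8: (0.23926 + 0.34639j) × (-0.00000 + 0.00000j) = -0.00000 + 0.00000j  (running Σ = 0.30359 + 0.00000j)
Accumulated sum 0.30359 + 0.00000j; after 4π/(2l+1) scaling, 0.22442 + 0.00000j ⇒ P_8 = 0.224416

0.224416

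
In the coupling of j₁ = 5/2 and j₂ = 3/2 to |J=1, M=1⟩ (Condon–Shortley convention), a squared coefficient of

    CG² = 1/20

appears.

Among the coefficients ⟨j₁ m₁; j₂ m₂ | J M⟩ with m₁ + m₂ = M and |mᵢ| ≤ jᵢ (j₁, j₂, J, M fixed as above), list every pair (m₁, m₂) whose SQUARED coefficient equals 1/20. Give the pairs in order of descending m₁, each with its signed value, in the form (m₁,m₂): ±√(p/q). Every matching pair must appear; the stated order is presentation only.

(-1/2,3/2): −√(1/20)

Admissible pairs with m₁+m₂ = M = 1: (-1/2,3/2), (1/2,1/2), (3/2,-1/2), (5/2,-3/2)
  (m₁,m₂)=(5/2,-3/2): CG² = 1/2, CG = +√(1/2)
  (m₁,m₂)=(3/2,-1/2): CG² = 3/10, CG = −√(3/10)
  (m₁,m₂)=(1/2,1/2): CG² = 3/20, CG = +√(3/20)
  (m₁,m₂)=(-1/2,3/2): CG² = 1/20, CG = −√(1/20)   ← matches the target
Pairs with CG² = 1/20: (-1/2,3/2): −√(1/20)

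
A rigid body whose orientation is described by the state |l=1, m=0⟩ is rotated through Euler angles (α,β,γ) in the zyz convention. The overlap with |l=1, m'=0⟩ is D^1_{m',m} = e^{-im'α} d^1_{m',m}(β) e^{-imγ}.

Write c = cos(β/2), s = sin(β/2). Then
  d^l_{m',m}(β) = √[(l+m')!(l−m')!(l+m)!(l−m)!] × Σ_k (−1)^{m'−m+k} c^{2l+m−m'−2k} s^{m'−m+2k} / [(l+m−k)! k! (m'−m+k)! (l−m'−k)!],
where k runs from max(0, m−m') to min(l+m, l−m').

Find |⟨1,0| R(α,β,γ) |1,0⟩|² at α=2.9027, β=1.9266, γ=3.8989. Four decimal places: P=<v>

Split into d^1_{0,0}(β=1.9266) × two z-phases.
Half-angle: c=0.570814, s=0.821080. N=√(1·1·1·1)=1.000000
Admissible k: 0..1 (factorial args all ≥0)
  k=0: (−1)^0·1.0000/(1)·0.5708^2·0.8211^0 = +0.325828
  k=1: (−1)^1·1.0000/(1)·0.5708^0·0.8211^2 = -0.674172
d^1_{0,0}(1.9266) = +0.325828 -0.674172 = -0.348344
|D^1_{0,0}|² = |d^1_{0,0}(β)|² = (-0.348344)² = 0.121343 (the z-rotation phases have unit modulus)

P=0.1213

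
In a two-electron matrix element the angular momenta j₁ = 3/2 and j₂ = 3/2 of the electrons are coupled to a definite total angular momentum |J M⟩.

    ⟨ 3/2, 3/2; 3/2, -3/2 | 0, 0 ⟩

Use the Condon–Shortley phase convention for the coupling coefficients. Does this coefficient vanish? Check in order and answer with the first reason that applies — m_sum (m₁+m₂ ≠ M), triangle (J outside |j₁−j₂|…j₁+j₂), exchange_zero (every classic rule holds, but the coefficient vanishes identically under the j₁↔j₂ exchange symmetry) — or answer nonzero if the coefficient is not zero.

m-sum: m₁+m₂ = 3/2+(-3/2) = 0, M = 0  ✓
triangle: |j₁−j₂| = 0 ≤ J = 0 ≤ j₁+j₂ = 3  ✓
exchange: j₁≠j₂ or m₁≠m₂ — the exchange symmetry imposes no constraint here
value check: CG = +√(1/4) = +0.500000 ≠ 0

nonzero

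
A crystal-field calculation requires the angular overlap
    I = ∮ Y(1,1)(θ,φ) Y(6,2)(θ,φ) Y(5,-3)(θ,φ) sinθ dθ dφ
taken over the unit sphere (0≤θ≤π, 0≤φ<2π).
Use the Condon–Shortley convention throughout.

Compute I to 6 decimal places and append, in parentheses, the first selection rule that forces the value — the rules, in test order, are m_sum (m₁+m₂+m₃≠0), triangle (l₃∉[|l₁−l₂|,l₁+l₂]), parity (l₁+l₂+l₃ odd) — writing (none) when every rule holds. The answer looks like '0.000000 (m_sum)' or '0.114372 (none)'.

m-sum 0 ✓  L=12 even ✓  5≤5≤7 ✓
Π(2lᵢ+1) = 3×13×11 = 429
triangle coeff Δ(1,6,5) = 1/858
Σ_t [1,1]: t=1:−1/14400 = -1/14400
(3j)²=6/143 [(1 6 5; 0 0 0)], sign=+1
Σ_t [0,0]: t=0:+1/161280 = 1/161280
(3j)²=1/143 [(1 6 5; 1 2 -3)], sign=+1
⇒ 4πI² = 18/143
I = (+1)√(18/143/(4π)) = 0.10008369
No selection rule forces the value: the integral is nonzero (none).

0.100084 (none)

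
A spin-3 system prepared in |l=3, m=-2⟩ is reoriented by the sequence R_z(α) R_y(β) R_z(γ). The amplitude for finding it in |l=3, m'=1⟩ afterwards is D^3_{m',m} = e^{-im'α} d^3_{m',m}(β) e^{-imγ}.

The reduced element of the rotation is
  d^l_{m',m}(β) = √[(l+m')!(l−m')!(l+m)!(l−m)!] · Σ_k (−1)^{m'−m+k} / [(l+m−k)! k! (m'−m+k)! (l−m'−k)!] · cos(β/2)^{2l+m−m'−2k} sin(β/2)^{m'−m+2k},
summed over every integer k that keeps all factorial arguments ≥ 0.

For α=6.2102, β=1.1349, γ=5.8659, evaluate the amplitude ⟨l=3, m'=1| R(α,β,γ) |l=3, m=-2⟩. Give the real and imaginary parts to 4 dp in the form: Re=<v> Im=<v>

Re=-0.3396 Im=0.3238

First d^3_{1,-2}(β=1.1349), then the phase factors e^{-i(1)α} and e^{-i(-2)γ}:
With c≡cos(β/2)=0.843274 and s≡sin(β/2)=0.537483, N=[24·2·1·120]^{1/2}=75.894664
k: max(0,(-2)−(1))=0 … min(3+(-2),3−(1))=1
  k=0: (−1)^3·75.8947/(12)·0.8433^3·0.5375^3 = -0.588887
  k=1: (−1)^4·75.8947/(24)·0.8433^1·0.5375^5 = +0.119617
d^3_{1,-2}(1.1349) = -0.588887 +0.119617 = -0.469269
Phases: e^{-i·(1)·6.2102}=+0.997338+0.072921i, e^{-i·(-2)·5.8659}=+0.671496-0.741008i ⇒ D=-0.339630+0.323829i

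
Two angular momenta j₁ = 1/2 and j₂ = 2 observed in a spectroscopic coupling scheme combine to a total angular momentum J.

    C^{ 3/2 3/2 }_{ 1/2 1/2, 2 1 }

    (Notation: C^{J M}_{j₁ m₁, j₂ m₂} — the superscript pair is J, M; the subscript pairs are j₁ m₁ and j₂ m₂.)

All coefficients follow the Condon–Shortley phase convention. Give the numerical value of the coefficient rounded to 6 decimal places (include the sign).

+0.447214

j₁+j₂−J=1  J+j₁−j₂=0  J−j₁+j₂=3  j₁+j₂+J+1=5
(j₁±m₁, j₂±m₂, J±M) = (1,0,3,1,3,0)
P² = 36/5
sum k=0..0:
  [0] +1/6 = 1/6
S = 1/6
C² = P²·S² = 1/5 ; C = +0.447214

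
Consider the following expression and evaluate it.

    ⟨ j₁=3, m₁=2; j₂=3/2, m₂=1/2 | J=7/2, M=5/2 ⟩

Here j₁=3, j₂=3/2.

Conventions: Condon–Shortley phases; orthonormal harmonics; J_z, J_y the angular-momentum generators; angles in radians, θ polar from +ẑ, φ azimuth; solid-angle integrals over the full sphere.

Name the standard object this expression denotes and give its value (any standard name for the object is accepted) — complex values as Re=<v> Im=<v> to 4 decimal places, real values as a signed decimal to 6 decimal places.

This is a Clebsch–Gordan (vector-coupling) coefficient.
triangle: 1!*5!*2!/9! = 240/362880
(j±m)!: 5!*1!*2!*1!*6!*1! = 172800
prefactor² = (2J+1)*Δ*N² = 6400/7
  k=0: +1/(0!*1!*1!*2!*4!*0!) = 1/48
  k=1: −1/(1!*0!*0!*1!*5!*1!) = -1/120
Σ = 1/80  ⇒  CG² = 6400/7*(1/80)² = 1/7
CG = +√(1/7) = +0.377964

Clebsch–Gordan coefficient, +√(1/7) ≈ +0.377964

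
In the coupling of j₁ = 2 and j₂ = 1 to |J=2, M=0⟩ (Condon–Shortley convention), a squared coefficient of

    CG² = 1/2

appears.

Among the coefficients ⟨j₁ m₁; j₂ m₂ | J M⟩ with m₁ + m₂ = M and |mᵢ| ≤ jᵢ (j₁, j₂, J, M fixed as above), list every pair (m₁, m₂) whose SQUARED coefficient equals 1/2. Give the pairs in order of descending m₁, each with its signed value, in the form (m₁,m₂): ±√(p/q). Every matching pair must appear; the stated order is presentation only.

Admissible pairs with m₁+m₂ = M = 0: (-1,1), (0,0), (1,-1)
  (m₁,m₂)=(1,-1): CG² = 1/2, CG = +√(1/2)   ← matches the target
  (m₁,m₂)=(0,0): CG² = 0/1, CG = 0
  (m₁,m₂)=(-1,1): CG² = 1/2, CG = −√(1/2)   ← matches the target
Pairs with CG² = 1/2: (1,-1): +√(1/2); (-1,1): −√(1/2)

(1,-1): +√(1/2); (-1,1): −√(1/2)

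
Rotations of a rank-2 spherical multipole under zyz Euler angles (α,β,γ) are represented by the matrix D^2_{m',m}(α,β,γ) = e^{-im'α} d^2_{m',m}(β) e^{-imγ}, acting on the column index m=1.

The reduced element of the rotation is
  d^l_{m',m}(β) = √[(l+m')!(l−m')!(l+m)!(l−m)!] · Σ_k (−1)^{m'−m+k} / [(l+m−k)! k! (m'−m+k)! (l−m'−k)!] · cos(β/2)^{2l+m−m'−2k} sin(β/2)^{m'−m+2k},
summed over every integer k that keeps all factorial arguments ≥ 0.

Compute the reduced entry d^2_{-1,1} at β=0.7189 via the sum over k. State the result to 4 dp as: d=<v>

d^2_{-1,1}(β=0.7189) via the finite sum:
c=cos(0.718900/2)=0.936090, s=sin(0.718900/2)=0.351759; N=√[1·6·6·1]=6.000000
k∈{2,3} keeps every argument non-negative
  k=2: (−1)^0·6.0000/(2)·0.9361^2·0.3518^2 = +0.325273
  k=3: (−1)^1·6.0000/(6)·0.9361^0·0.3518^4 = -0.015310
d^2_{-1,1}(0.7189) = +0.325273 -0.015310 = +0.309963

d=0.3100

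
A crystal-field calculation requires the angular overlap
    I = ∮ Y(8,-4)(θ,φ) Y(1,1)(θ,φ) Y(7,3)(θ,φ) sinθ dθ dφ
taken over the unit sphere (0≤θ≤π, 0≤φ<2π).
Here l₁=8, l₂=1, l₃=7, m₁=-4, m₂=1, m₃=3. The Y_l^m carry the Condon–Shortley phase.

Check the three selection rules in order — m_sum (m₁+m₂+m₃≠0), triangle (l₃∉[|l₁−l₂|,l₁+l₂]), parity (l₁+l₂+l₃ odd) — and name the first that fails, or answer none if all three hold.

none

m₁+m₂+m₃ = -4 + 1 + 3 = 0  ✓
triangle: |8−1|=7 ≤ l₃=7 ≤ 8+1=9  ✓
parity: l₁+l₂+l₃ = 16 is even  ✓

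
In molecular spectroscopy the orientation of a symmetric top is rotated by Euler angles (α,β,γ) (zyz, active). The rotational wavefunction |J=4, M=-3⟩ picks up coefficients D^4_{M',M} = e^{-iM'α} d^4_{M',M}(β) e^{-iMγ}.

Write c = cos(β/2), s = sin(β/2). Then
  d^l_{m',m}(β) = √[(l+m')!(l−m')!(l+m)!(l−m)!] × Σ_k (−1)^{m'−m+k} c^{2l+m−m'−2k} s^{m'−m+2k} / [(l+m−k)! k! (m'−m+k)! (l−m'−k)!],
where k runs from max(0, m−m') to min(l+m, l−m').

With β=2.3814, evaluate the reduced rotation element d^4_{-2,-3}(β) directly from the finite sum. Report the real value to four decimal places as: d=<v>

d^4_{-2,-3}(β=2.3814) via the finite sum:
Half-angle: c=0.371010, s=0.928629. N=√(2·720·1·5040)=2693.993318
The bounds max(0,m−m')=0 and min(l+m,l−m')=1 give 2 terms
  k=0: (−1)^1·2693.9933/(720)·0.3710^7·0.9286^1 = -0.003362
  k=1: (−1)^2·2693.9933/(240)·0.3710^5·0.9286^3 = +0.063189
d^4_{-2,-3}(2.3814) = -0.003362 +0.063189 = +0.059827

d=0.0598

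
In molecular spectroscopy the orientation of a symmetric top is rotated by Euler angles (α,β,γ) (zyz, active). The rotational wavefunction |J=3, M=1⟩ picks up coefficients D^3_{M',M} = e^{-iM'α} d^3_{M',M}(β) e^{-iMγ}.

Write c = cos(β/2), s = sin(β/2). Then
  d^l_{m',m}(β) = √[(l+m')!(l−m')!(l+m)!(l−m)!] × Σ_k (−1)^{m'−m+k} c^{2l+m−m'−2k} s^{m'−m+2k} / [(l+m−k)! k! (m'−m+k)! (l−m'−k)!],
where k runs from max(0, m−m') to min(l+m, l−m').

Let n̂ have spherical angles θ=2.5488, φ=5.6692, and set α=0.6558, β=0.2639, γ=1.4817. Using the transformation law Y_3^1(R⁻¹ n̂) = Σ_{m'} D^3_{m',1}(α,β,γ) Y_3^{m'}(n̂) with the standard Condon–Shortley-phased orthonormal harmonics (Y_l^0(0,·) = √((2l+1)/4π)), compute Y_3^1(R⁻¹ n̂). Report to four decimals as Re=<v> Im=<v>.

Need the full column D^3_{m',1} for m'=−3..3 at α=0.6558, β=0.2639, γ=1.4817.
cos(β/2)=0.991307, sin(β/2)=0.131567
d^3_{-3,1}: single k=4 term ⇒ +0.001140;  D = +0.001009+0.000532i
d^3_{-2,1}: k∈[3..4] ⇒ +0.014031 -0.000124 = +0.013908;  D = +0.013707-0.002354i
d^3_{-1,1}: k∈[2..4] ⇒ +0.100295 -0.002356 +0.000005 = +0.097945;  D = +0.066397-0.072005i
d^3_{0,1}: k∈[1..3] ⇒ +0.436295 -0.023056 +0.000135 = +0.413375;  D = +0.036781-0.411735i
d^3_{1,1}: k∈[0..2] ⇒ +0.948964 -0.133727 +0.001767 = +0.817003;  D = -0.438611-0.689285i
d^3_{2,1}: k∈[0..1] ⇒ -0.398281 +0.014031 = -0.384250;  D = +0.361178+0.131142i
d^3_{3,1}: single k=0 term ⇒ +0.064740;  D = -0.061704+0.019596i
Y_3^{m'}(θ=2.5488,φ=5.6692) and Σ D·Y over m':
  (+0.0010+0.0005i)·(-0.0195+0.0701i)  (+0.0137-0.0024i)·(-0.0889-0.2492i)  (+0.0664-0.0720i)·(+0.3600+0.2538i)  (+0.0368-0.4117i)·(-0.1360+0.0000i)  (-0.4386-0.6893i)·(-0.3600+0.2538i)  (+0.3612+0.1311i)·(-0.0889+0.2492i)  (-0.0617+0.0196i)·(+0.0195+0.0701i)
Y_3^1(R⁻¹ n̂) = +0.300743+0.255005i

Re=0.3007 Im=0.2550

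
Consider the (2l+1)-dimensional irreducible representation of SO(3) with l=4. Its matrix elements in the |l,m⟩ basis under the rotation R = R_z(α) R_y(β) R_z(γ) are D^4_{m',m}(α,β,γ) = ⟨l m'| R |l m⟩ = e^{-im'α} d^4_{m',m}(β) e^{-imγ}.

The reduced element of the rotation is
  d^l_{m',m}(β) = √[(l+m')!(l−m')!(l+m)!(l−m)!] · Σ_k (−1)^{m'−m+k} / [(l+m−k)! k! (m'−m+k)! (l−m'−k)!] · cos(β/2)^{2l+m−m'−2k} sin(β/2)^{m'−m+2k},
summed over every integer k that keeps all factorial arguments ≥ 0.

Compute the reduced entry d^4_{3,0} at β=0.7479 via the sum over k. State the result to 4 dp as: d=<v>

d=-0.3411

d^4_{3,0}(β=0.7479) via the finite sum:
With c≡cos(β/2)=0.930892 and s≡sin(β/2)=0.365295, N=[5040·1·24·24]^{1/2}=1703.830978
k: max(0,(0)−(3))=0 … min(4+(0),4−(3))=1
  k=0: (−1)^3·1703.8310/(144)·0.9309^5·0.3653^3 = -0.403174
  k=1: (−1)^4·1703.8310/(144)·0.9309^3·0.3653^5 = +0.062084
d^4_{3,0}(0.7479) = -0.403174 +0.062084 = -0.341089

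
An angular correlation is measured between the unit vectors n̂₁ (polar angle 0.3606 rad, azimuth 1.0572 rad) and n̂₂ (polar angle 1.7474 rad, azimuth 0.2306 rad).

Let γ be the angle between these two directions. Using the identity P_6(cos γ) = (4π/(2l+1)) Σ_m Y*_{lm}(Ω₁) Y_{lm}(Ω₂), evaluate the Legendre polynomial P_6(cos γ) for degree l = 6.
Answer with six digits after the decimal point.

Summing Y*_{l m}(θ₁,φ₁)·Y_{l m}(θ₂,φ₂) over m ∈ [−6, 6]; prefactor 4π/(2·6+1) = 0.966644:
  m=-6: Y*=0.00093 + 0.00006j  Y=0.08183 - 0.43204j  product 0.00010 - 0.00040j
  m=-5: Y*=0.00465 - 0.00719j  Y=-0.11030 + 0.24846j  product 0.00127 + 0.00195j
  m=-4: Y*=-0.02219 - 0.04225j  Y=-0.13366 + 0.17641j  product 0.01042 + 0.00173j
  m=-3: Y*=-0.17744 - 0.00533j  Y=0.22370 - 0.18530j  product -0.04068 + 0.03169j
  m=-2: Y*=-0.22095 + 0.36561j  Y=0.13451 - 0.06684j  product -0.00528 + 0.06395j
  m=-1: Y*=0.26928 + 0.47737j  Y=-0.28478 + 0.06686j  product -0.10860 - 0.11794j
  m=+0: Y*=0.03165 + 0.00000j  Y=-0.13047 + 0.00000j  product -0.00413 + 0.00000j
  m=+1: Y*=-0.26928 + 0.47737j  Y=0.28478 + 0.06686j  product -0.10860 + 0.11794j
  m=+2: Y*=-0.22095 - 0.36561j  Y=0.13451 + 0.06684j  product -0.00528 - 0.06395j
  m=+3: Y*=0.17744 - 0.00533j  Y=-0.22370 - 0.18530j  product -0.04068 - 0.03169j
  m=+4: Y*=-0.02219 + 0.04225j  Y=-0.13366 - 0.17641j  product 0.01042 - 0.00173j
  m=+5: Y*=-0.00465 - 0.00719j  Y=0.11030 + 0.24846j  product 0.00127 - 0.00195j
  m=+6: Y*=0.00093 - 0.00006j  Y=0.08183 + 0.43204j  product 0.00010 + 0.00040j
Accumulated sum -0.28967 + 0.00000j; after 4π/(2l+1) scaling, -0.28001 + 0.00000j ⇒ P_6 = -0.280008

-0.280008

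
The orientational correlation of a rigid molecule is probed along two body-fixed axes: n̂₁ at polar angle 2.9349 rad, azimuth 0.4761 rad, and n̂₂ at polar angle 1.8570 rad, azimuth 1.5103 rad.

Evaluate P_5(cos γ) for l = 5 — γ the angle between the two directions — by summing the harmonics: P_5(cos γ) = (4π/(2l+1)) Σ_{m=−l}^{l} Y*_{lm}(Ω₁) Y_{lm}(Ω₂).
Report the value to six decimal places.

Expand P_5 via completeness: Σ_{m} conj(Y_{5,m}) at Ω₁ times Y_{5,m} at Ω₂ —
  term(m=-5) = (0.000028, 0.000057)   from Y*(Ω₁)=(-0.000122, 0.000117), Y(Ω₂)=(0.112337, -0.359987)
  term(m=-4) = (-0.000487, 0.000750)   from Y*(Ω₁)=(0.000834, -0.002408), Y(Ω₂)=(-0.340713, -0.084095)
  term(m=-3) = (0.001966, 0.000077)   from Y*(Ω₁)=(0.003236, 0.022557), Y(Ω₂)=(0.015584, -0.084924)
  term(m=-2) = (0.020932, 0.038536)   from Y*(Ω₁)=(-0.075903, -0.106637), Y(Ω₂)=(-0.332591, -0.040439)
  term(m=-1) = (0.001246, -0.002094)   from Y*(Ω₁)=(0.400641, 0.206596), Y(Ω₂)=(0.000327, -0.005395)
  term(m=+0) = (0.213531, 0.000000)   from Y*(Ω₁)=(-0.658518, -0.000000), Y(Ω₂)=(-0.324261, 0.000000)
  term(m=+1) = (0.001246, 0.002094)   from Y*(Ω₁)=(-0.400641, 0.206596), Y(Ω₂)=(-0.000327, -0.005395)
  term(m=+2) = (0.020932, -0.038536)   from Y*(Ω₁)=(-0.075903, 0.106637), Y(Ω₂)=(-0.332591, 0.040439)
  term(m=+3) = (0.001966, -0.000077)   from Y*(Ω₁)=(-0.003236, 0.022557), Y(Ω₂)=(-0.015584, -0.084924)
  term(m=+4) = (-0.000487, -0.000750)   from Y*(Ω₁)=(0.000834, 0.002408), Y(Ω₂)=(-0.340713, 0.084095)
  term(m=+5) = (0.000028, -0.000057)   from Y*(Ω₁)=(0.000122, 0.000117), Y(Ω₂)=(-0.112337, -0.359987)
Total Σ_m = (0.260902, -0.000000). Multiply by 1.142397: (0.298054, -0.000000). P_5(cos γ) = 0.298054

0.298054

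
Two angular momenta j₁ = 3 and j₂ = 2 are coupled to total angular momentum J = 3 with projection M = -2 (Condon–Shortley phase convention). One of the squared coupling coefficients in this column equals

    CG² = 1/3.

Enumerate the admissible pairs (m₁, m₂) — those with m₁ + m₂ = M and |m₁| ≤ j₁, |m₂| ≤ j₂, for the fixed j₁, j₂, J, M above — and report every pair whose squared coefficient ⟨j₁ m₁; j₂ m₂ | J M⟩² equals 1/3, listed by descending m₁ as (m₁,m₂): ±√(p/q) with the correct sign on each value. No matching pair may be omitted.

(0,-2): +√(1/3)

Admissible pairs with m₁+m₂ = M = -2: (-3,1), (-2,0), (-1,-1), (0,-2)
  (m₁,m₂)=(0,-2): CG² = 1/3, CG = +√(1/3)   ← matches the target
  (m₁,m₂)=(-1,-1): CG² = 1/4, CG = −√(1/4)
  (m₁,m₂)=(-2,0): CG² = 0/1, CG = 0
  (m₁,m₂)=(-3,1): CG² = 5/12, CG = +√(5/12)
Pairs with CG² = 1/3: (0,-2): +√(1/3)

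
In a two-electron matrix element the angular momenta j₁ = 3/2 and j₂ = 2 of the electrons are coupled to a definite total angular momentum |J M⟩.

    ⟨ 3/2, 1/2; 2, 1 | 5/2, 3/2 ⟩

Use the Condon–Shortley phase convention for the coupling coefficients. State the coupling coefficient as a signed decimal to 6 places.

-0.169031

j₁+j₂−J=1  J+j₁−j₂=2  J−j₁+j₂=3  j₁+j₂+J+1=7
(j₁±m₁, j₂±m₂, J±M) = (2,1,3,1,4,1)
P² = 144/35
sum k=0..1:
  [0] +1/6 = 1/6
  [1] −1/4 = -1/4
S = -1/12
C² = P²·S² = 1/35 ; C = -0.169031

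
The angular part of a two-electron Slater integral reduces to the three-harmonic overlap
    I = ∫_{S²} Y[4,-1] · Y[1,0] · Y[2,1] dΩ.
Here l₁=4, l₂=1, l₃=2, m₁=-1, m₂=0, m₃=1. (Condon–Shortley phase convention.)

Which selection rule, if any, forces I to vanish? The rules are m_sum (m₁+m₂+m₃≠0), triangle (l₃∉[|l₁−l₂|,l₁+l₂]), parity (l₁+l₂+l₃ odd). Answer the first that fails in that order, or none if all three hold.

triangle

Σmᵢ = 0  ✓
l₃∈[|l₁−l₂|,l₁+l₂]=[3,5] required, l₃=2 fails  ✗
Σlᵢ = 7 ⇒ odd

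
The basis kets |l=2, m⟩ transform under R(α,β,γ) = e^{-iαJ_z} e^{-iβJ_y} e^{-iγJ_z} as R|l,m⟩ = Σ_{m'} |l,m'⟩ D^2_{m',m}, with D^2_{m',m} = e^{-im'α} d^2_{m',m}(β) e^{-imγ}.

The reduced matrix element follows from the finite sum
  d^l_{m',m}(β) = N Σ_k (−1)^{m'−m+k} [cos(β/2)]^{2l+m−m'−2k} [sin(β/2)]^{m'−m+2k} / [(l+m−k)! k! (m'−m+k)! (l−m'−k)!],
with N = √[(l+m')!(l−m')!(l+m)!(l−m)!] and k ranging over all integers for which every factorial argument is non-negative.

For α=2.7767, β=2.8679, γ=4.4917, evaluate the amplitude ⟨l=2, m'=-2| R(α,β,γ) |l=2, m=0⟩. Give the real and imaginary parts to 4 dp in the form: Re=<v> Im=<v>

Re=0.0333 Im=-0.0298

Split into d^2_{-2,0}(β=2.8679) × two z-phases.
c=cos(2.867900/2)=0.136420, s=sin(2.867900/2)=0.990651; N=√[1·24·2·2]=9.797959
k∈{2} keeps every argument non-negative
  k=2: (−1)^0·9.7980/(4)·0.1364^2·0.9907^2 = +0.044737
d^2_{-2,0}(2.8679) = +0.044737
Phases: e^{-i·(-2)·2.7767}=+0.745318-0.666710i, e^{-i·(0)·4.4917}=+1.000000+0.000000i ⇒ D=+0.033344-0.029827i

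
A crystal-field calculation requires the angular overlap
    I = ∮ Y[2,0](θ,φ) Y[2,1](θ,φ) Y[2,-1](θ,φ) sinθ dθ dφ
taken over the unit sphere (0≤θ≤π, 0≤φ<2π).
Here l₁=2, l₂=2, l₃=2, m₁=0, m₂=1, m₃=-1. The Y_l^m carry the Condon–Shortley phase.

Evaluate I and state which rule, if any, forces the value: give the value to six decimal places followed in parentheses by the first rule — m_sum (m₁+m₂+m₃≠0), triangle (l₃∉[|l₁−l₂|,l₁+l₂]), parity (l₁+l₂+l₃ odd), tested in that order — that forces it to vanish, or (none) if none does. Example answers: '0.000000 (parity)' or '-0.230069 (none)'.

-0.090112 (none)

Checks pass: Σm=0; 6 even; l₃=2∈[0,4].
(2·2+1)(2·2+1)(2·2+1) = 125
Δ: 2! 2! 2! / 7! → 1/630
sum: t=0:+1/8 t=1:−1/1 t=2:+1/8 = -3/4
3j²(2 2 2; 0 0 0) = Δ·Π!·Σ² = 2/35  (sign -1)
sum: t=1:−1/2 t=2:+1/4 = -1/4
3j²(2 2 2; 0 1 -1) = Δ·Π!·Σ² = 1/70  (sign +1)
combine: 4πI² = 125·2/35·1/70 = 5/49
take √, sign -1: I = -0.09011188
No selection rule forces the value: the integral is nonzero (none).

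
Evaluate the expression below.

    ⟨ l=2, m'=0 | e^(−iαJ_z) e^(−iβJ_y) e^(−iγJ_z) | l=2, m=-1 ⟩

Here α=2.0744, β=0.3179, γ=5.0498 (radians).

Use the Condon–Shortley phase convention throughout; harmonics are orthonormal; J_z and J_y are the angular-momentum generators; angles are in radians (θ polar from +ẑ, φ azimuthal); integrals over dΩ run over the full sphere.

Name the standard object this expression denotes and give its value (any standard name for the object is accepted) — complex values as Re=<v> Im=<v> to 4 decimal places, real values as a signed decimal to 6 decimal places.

Wigner D-matrix element, Re=-0.1204 Im=0.3431

This is a Wigner D-matrix element — the rotation-matrix element ⟨l m'| R(α,β,γ) |l m⟩ in the angular-momentum basis.
First d^2_{0,-1}(β=0.3179), then the phase factors e^{-i(0)α} and e^{-i(-1)γ}:
c=cos(0.317900/2)=0.987394, s=sin(0.317900/2)=0.158282; N=√[2·2·1·6]=4.898979
The bounds max(0,m−m')=0 and min(l+m,l−m')=1 give 2 terms
  k=0: (−1)^1·4.8990/(2)·0.9874^3·0.1583^1 = -0.373231
  k=1: (−1)^2·4.8990/(2)·0.9874^1·0.1583^3 = +0.009591
d^2_{0,-1}(0.3179) = -0.373231 +0.009591 = -0.363640
Attach z-rotation phases: D = e^{-i(0)(2.0744)}·(-0.363640)·e^{-i(-1)(5.0498)} = -0.120381+0.343136i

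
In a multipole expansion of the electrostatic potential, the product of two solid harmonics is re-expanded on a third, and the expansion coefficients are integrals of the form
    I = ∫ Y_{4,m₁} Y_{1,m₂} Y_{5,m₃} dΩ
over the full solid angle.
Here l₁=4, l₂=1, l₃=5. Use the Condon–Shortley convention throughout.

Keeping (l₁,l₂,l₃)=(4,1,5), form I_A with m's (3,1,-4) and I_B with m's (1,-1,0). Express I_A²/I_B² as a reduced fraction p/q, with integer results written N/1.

18/5

Same 4,1,5: normalisation and zero-m 3j drop out of the ratio.
A: Δ: 0! 8! 2! / 11! → 1/495; sum: t=0:+1/10080 = 1/10080; 3j²(4 1 5; 3 1 -4) = Δ·Π!·Σ² = 4/55  (sign -1)
B: Δ: 0! 8! 2! / 11! → 1/495; sum: t=0:+1/1440 = 1/1440; 3j²(4 1 5; 1 -1 0) = Δ·Π!·Σ² = 2/99  (sign -1)
I_A²/I_B² = (4/55)/(2/99) = 18/5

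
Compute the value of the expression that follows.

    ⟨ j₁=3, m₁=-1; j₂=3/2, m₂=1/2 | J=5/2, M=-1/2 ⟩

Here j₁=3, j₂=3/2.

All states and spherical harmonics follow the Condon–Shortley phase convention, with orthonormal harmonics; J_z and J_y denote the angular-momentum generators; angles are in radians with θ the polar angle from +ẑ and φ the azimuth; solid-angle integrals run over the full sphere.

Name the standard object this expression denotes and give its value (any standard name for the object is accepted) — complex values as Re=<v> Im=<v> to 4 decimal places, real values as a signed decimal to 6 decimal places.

Clebsch–Gordan coefficient, −√(1/70) ≈ -0.119523

This is a Clebsch–Gordan (vector-coupling) coefficient.
triangle: 2!*4!*1!/8! = 48/40320
(j±m)!: 2!*4!*2!*1!*2!*3! = 1152
prefactor² = (2J+1)*Δ*N² = 288/35
  k=1: −1/(1!*1!*3!*1!*1!*0!) = -1/6
  k=2: +1/(2!*0!*2!*0!*2!*1!) = 1/8
Σ = -1/24  ⇒  CG² = 288/35*(-1/24)² = 1/70
CG = −√(1/70) = -0.119523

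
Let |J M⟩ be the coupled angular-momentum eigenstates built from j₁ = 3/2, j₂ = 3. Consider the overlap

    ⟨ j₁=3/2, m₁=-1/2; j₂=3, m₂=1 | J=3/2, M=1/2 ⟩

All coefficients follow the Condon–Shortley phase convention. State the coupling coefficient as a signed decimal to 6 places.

j₁+j₂−J=3  J+j₁−j₂=0  J−j₁+j₂=3  j₁+j₂+J+1=7
(j₁±m₁, j₂±m₂, J±M) = (1,2,4,2,2,1)
P² = 192/35
sum k=2..2:
  [2] +1/4 = 1/4
S = 1/4
C² = P²·S² = 12/35 ; C = +0.585540

+0.585540  (= +√(12/35))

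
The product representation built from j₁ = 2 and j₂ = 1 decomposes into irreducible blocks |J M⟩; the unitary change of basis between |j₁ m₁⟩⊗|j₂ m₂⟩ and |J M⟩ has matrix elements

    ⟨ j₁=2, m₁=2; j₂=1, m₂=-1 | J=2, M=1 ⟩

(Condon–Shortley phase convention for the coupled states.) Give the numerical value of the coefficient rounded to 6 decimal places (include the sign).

j₁+j₂−J=1  J+j₁−j₂=3  J−j₁+j₂=1  j₁+j₂+J+1=6
(j₁±m₁, j₂±m₂, J±M) = (4,0,0,2,3,1)
P² = 12
sum k=0..0:
  [0] +1/6 = 1/6
S = 1/6
C² = P²·S² = 1/3 ; C = +0.577350

+√(1/3) = +0.577350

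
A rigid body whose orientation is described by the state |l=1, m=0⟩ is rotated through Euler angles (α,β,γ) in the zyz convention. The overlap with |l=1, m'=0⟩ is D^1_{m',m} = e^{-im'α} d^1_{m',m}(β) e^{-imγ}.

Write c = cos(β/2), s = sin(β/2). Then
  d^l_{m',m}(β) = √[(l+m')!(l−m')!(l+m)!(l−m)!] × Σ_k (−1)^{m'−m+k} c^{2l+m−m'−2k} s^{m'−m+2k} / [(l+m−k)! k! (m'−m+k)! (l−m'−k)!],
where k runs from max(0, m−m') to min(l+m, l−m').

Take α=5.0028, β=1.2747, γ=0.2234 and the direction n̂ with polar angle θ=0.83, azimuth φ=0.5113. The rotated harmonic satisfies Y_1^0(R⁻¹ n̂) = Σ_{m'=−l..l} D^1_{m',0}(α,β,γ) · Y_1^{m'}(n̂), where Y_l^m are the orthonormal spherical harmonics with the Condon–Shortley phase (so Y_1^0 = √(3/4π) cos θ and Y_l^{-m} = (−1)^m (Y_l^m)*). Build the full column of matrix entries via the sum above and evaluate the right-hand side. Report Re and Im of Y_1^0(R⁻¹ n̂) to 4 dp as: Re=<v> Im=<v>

Re=0.0207 Im=0.0000

Need the full column D^1_{m',0} for m'=−1..1 at α=5.0028, β=1.2747, γ=0.2234.
cos(β/2)=0.803676, sin(β/2)=0.595068
d^1_{-1,0}: single k=1 term ⇒ +0.676335;  D = +0.193666-0.648015i
d^1_{0,0}: k∈[0..1] ⇒ +0.645894 -0.354106 = +0.291789;  D = +0.291789+0.000000i
d^1_{1,0}: single k=0 term ⇒ -0.676335;  D = -0.193666-0.648015i
Y_1^{m'}(θ=0.83,φ=0.5113) and Σ D·Y over m':
  (+0.1937-0.6480i)·(+0.2223-0.1248i)  (+0.2918+0.0000i)·(+0.3297+0.0000i)  (-0.1937-0.6480i)·(-0.2223-0.1248i)
Y_1^0(R⁻¹ n̂) = +0.020657+0.000000i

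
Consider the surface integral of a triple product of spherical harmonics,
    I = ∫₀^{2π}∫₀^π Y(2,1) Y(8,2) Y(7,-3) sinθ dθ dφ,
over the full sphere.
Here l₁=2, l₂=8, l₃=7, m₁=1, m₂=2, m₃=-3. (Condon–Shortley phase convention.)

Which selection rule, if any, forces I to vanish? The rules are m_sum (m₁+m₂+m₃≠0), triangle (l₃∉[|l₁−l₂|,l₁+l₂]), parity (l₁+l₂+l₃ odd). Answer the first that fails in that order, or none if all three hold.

parity

m₁+m₂+m₃ = 1 + 2 − 3 = 0  ✓
triangle: |2−8|=6 ≤ l₃=7 ≤ 2+8=10  ✓
parity: l₁+l₂+l₃ = 17 is odd  ✗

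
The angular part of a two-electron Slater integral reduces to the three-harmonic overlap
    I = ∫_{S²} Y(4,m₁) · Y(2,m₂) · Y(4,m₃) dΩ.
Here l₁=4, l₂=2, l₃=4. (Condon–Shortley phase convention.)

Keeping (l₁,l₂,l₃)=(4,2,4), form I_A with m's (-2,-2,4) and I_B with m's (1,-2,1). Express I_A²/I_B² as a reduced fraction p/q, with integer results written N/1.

Shared (l₁,l₂,l₃)=(4,2,4): N and (l;000)² cancel in I_A²/I_B².
A: Δ = 2!·6!·2!/11! = 1/13860; Racah Σ t=0..0: t=0:+1/2880 = 1/2880; ⇒ 3j(4 2 4; -2 -2 4)² = 2/165, sgn +1
B: Δ = 2!·6!·2!/11! = 1/13860; Racah Σ t=0..0: t=0:+1/144 = 1/144; ⇒ 3j(4 2 4; 1 -2 1)² = 10/231, sgn -1
I_A²/I_B² = (2/165)/(10/231) = 7/25

7/25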